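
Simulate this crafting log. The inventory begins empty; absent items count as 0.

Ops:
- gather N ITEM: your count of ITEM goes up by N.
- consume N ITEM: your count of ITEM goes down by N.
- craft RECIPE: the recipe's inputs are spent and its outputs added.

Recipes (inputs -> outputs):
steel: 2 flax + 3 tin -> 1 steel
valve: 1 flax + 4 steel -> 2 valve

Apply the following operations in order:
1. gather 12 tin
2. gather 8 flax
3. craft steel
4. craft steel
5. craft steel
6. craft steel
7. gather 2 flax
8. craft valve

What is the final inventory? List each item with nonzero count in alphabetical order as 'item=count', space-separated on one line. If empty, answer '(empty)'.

Answer: flax=1 valve=2

Derivation:
After 1 (gather 12 tin): tin=12
After 2 (gather 8 flax): flax=8 tin=12
After 3 (craft steel): flax=6 steel=1 tin=9
After 4 (craft steel): flax=4 steel=2 tin=6
After 5 (craft steel): flax=2 steel=3 tin=3
After 6 (craft steel): steel=4
After 7 (gather 2 flax): flax=2 steel=4
After 8 (craft valve): flax=1 valve=2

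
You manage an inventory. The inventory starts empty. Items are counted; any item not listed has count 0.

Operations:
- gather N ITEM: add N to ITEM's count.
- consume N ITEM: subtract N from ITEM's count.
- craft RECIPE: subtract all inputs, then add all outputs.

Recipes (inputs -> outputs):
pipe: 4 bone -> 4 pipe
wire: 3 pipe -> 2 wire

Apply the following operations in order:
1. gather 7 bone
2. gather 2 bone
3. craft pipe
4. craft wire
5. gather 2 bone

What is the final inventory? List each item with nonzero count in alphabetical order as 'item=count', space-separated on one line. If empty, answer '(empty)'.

After 1 (gather 7 bone): bone=7
After 2 (gather 2 bone): bone=9
After 3 (craft pipe): bone=5 pipe=4
After 4 (craft wire): bone=5 pipe=1 wire=2
After 5 (gather 2 bone): bone=7 pipe=1 wire=2

Answer: bone=7 pipe=1 wire=2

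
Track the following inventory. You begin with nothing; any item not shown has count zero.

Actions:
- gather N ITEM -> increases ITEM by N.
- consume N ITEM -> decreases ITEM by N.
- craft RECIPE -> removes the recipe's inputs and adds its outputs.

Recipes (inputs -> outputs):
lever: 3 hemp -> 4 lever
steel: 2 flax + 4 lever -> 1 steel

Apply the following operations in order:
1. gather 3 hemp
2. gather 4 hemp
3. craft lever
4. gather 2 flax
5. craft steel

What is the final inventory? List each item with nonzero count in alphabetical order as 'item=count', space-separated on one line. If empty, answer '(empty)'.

Answer: hemp=4 steel=1

Derivation:
After 1 (gather 3 hemp): hemp=3
After 2 (gather 4 hemp): hemp=7
After 3 (craft lever): hemp=4 lever=4
After 4 (gather 2 flax): flax=2 hemp=4 lever=4
After 5 (craft steel): hemp=4 steel=1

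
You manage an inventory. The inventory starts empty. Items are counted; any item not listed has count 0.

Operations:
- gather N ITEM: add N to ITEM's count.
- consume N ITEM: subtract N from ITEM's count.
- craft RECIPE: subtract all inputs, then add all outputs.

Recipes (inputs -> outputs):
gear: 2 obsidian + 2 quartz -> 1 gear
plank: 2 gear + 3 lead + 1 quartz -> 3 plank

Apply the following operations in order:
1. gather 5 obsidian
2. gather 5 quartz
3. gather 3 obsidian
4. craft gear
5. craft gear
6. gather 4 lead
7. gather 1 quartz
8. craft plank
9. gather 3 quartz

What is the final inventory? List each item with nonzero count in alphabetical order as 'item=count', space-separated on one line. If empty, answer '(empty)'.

After 1 (gather 5 obsidian): obsidian=5
After 2 (gather 5 quartz): obsidian=5 quartz=5
After 3 (gather 3 obsidian): obsidian=8 quartz=5
After 4 (craft gear): gear=1 obsidian=6 quartz=3
After 5 (craft gear): gear=2 obsidian=4 quartz=1
After 6 (gather 4 lead): gear=2 lead=4 obsidian=4 quartz=1
After 7 (gather 1 quartz): gear=2 lead=4 obsidian=4 quartz=2
After 8 (craft plank): lead=1 obsidian=4 plank=3 quartz=1
After 9 (gather 3 quartz): lead=1 obsidian=4 plank=3 quartz=4

Answer: lead=1 obsidian=4 plank=3 quartz=4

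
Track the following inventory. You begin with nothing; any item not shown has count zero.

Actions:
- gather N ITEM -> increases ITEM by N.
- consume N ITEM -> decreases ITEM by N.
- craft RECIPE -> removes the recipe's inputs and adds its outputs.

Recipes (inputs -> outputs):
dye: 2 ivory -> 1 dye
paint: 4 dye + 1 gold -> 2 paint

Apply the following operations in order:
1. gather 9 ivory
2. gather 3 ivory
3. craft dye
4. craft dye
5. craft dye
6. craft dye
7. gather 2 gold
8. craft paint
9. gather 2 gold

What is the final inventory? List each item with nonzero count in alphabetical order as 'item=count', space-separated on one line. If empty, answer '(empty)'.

After 1 (gather 9 ivory): ivory=9
After 2 (gather 3 ivory): ivory=12
After 3 (craft dye): dye=1 ivory=10
After 4 (craft dye): dye=2 ivory=8
After 5 (craft dye): dye=3 ivory=6
After 6 (craft dye): dye=4 ivory=4
After 7 (gather 2 gold): dye=4 gold=2 ivory=4
After 8 (craft paint): gold=1 ivory=4 paint=2
After 9 (gather 2 gold): gold=3 ivory=4 paint=2

Answer: gold=3 ivory=4 paint=2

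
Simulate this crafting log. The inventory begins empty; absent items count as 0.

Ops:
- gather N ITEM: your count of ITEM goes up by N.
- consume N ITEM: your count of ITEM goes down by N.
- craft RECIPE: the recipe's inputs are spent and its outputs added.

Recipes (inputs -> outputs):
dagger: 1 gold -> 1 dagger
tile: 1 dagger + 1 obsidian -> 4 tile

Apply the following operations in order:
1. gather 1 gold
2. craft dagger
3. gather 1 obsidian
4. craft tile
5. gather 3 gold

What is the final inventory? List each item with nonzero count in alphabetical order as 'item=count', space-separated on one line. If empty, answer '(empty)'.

After 1 (gather 1 gold): gold=1
After 2 (craft dagger): dagger=1
After 3 (gather 1 obsidian): dagger=1 obsidian=1
After 4 (craft tile): tile=4
After 5 (gather 3 gold): gold=3 tile=4

Answer: gold=3 tile=4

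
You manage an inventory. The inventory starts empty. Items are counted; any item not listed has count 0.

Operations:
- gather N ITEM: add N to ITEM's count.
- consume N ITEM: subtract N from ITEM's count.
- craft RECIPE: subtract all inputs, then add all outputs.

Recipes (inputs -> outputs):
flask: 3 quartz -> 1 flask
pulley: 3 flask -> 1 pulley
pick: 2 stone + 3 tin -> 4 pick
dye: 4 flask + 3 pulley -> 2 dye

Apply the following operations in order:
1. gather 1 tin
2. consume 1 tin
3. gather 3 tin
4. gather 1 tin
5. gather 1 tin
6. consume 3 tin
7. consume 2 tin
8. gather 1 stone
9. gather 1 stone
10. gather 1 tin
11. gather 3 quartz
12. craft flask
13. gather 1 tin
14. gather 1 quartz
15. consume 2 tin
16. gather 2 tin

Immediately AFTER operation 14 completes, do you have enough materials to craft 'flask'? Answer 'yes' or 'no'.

Answer: no

Derivation:
After 1 (gather 1 tin): tin=1
After 2 (consume 1 tin): (empty)
After 3 (gather 3 tin): tin=3
After 4 (gather 1 tin): tin=4
After 5 (gather 1 tin): tin=5
After 6 (consume 3 tin): tin=2
After 7 (consume 2 tin): (empty)
After 8 (gather 1 stone): stone=1
After 9 (gather 1 stone): stone=2
After 10 (gather 1 tin): stone=2 tin=1
After 11 (gather 3 quartz): quartz=3 stone=2 tin=1
After 12 (craft flask): flask=1 stone=2 tin=1
After 13 (gather 1 tin): flask=1 stone=2 tin=2
After 14 (gather 1 quartz): flask=1 quartz=1 stone=2 tin=2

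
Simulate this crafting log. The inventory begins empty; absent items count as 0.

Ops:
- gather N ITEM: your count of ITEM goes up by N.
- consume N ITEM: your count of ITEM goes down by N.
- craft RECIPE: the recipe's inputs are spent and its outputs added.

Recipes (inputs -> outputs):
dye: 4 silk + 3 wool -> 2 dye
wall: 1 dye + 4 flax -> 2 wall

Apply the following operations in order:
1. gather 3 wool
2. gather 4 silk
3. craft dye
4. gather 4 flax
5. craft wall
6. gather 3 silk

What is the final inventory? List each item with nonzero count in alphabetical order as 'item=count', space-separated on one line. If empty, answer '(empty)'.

After 1 (gather 3 wool): wool=3
After 2 (gather 4 silk): silk=4 wool=3
After 3 (craft dye): dye=2
After 4 (gather 4 flax): dye=2 flax=4
After 5 (craft wall): dye=1 wall=2
After 6 (gather 3 silk): dye=1 silk=3 wall=2

Answer: dye=1 silk=3 wall=2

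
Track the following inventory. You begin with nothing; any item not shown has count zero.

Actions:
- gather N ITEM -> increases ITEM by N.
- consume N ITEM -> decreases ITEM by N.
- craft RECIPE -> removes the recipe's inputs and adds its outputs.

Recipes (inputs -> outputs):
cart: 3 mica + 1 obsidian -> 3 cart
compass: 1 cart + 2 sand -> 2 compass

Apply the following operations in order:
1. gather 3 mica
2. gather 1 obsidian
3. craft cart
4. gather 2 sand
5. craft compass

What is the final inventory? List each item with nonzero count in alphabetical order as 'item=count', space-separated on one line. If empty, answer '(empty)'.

After 1 (gather 3 mica): mica=3
After 2 (gather 1 obsidian): mica=3 obsidian=1
After 3 (craft cart): cart=3
After 4 (gather 2 sand): cart=3 sand=2
After 5 (craft compass): cart=2 compass=2

Answer: cart=2 compass=2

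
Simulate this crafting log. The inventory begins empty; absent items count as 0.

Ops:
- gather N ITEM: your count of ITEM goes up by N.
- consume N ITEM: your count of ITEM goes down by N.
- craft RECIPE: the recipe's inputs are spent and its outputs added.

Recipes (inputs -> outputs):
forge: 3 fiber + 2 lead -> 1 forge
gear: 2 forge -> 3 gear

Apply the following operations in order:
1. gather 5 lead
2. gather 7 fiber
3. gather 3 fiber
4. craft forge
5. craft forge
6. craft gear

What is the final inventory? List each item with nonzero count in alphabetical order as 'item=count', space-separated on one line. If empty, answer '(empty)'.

Answer: fiber=4 gear=3 lead=1

Derivation:
After 1 (gather 5 lead): lead=5
After 2 (gather 7 fiber): fiber=7 lead=5
After 3 (gather 3 fiber): fiber=10 lead=5
After 4 (craft forge): fiber=7 forge=1 lead=3
After 5 (craft forge): fiber=4 forge=2 lead=1
After 6 (craft gear): fiber=4 gear=3 lead=1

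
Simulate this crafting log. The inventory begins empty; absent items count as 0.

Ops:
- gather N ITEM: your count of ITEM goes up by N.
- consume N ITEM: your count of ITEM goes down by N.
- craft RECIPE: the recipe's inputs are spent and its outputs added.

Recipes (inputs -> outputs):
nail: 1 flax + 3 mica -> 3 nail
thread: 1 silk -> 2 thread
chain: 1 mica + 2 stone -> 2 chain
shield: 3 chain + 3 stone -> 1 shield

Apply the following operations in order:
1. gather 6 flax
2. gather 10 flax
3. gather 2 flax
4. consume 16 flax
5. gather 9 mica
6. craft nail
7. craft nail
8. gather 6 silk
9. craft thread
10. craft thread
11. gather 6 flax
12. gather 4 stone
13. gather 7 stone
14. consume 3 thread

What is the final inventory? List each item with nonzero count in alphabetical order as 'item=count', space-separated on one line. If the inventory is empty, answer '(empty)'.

After 1 (gather 6 flax): flax=6
After 2 (gather 10 flax): flax=16
After 3 (gather 2 flax): flax=18
After 4 (consume 16 flax): flax=2
After 5 (gather 9 mica): flax=2 mica=9
After 6 (craft nail): flax=1 mica=6 nail=3
After 7 (craft nail): mica=3 nail=6
After 8 (gather 6 silk): mica=3 nail=6 silk=6
After 9 (craft thread): mica=3 nail=6 silk=5 thread=2
After 10 (craft thread): mica=3 nail=6 silk=4 thread=4
After 11 (gather 6 flax): flax=6 mica=3 nail=6 silk=4 thread=4
After 12 (gather 4 stone): flax=6 mica=3 nail=6 silk=4 stone=4 thread=4
After 13 (gather 7 stone): flax=6 mica=3 nail=6 silk=4 stone=11 thread=4
After 14 (consume 3 thread): flax=6 mica=3 nail=6 silk=4 stone=11 thread=1

Answer: flax=6 mica=3 nail=6 silk=4 stone=11 thread=1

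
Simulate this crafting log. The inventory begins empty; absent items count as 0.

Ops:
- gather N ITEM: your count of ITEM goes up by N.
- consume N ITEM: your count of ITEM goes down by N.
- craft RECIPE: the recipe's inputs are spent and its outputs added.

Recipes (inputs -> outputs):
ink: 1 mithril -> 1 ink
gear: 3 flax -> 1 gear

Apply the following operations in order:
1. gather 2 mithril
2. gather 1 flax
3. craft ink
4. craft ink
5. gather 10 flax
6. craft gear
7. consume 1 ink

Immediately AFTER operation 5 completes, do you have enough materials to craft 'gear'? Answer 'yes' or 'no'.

After 1 (gather 2 mithril): mithril=2
After 2 (gather 1 flax): flax=1 mithril=2
After 3 (craft ink): flax=1 ink=1 mithril=1
After 4 (craft ink): flax=1 ink=2
After 5 (gather 10 flax): flax=11 ink=2

Answer: yes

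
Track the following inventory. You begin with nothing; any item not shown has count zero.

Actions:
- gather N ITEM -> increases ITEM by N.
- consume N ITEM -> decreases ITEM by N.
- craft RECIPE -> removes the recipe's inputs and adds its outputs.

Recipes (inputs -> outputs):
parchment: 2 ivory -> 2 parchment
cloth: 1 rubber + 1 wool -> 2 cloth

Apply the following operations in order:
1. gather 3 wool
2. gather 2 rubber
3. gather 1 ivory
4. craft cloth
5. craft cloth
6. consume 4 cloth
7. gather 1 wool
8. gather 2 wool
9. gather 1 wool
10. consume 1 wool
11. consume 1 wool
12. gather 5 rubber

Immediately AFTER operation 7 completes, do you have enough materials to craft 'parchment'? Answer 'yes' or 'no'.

After 1 (gather 3 wool): wool=3
After 2 (gather 2 rubber): rubber=2 wool=3
After 3 (gather 1 ivory): ivory=1 rubber=2 wool=3
After 4 (craft cloth): cloth=2 ivory=1 rubber=1 wool=2
After 5 (craft cloth): cloth=4 ivory=1 wool=1
After 6 (consume 4 cloth): ivory=1 wool=1
After 7 (gather 1 wool): ivory=1 wool=2

Answer: no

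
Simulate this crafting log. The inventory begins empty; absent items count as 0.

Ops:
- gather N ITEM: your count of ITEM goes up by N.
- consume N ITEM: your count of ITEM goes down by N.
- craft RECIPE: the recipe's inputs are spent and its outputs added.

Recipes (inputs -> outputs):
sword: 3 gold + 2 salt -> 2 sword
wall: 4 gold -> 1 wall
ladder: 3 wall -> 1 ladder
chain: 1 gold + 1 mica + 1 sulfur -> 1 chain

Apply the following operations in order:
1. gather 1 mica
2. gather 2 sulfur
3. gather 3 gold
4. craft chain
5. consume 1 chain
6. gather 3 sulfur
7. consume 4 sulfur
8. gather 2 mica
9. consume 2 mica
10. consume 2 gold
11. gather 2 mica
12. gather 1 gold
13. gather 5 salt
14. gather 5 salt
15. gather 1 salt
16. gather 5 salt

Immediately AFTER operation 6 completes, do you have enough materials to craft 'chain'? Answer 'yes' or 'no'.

Answer: no

Derivation:
After 1 (gather 1 mica): mica=1
After 2 (gather 2 sulfur): mica=1 sulfur=2
After 3 (gather 3 gold): gold=3 mica=1 sulfur=2
After 4 (craft chain): chain=1 gold=2 sulfur=1
After 5 (consume 1 chain): gold=2 sulfur=1
After 6 (gather 3 sulfur): gold=2 sulfur=4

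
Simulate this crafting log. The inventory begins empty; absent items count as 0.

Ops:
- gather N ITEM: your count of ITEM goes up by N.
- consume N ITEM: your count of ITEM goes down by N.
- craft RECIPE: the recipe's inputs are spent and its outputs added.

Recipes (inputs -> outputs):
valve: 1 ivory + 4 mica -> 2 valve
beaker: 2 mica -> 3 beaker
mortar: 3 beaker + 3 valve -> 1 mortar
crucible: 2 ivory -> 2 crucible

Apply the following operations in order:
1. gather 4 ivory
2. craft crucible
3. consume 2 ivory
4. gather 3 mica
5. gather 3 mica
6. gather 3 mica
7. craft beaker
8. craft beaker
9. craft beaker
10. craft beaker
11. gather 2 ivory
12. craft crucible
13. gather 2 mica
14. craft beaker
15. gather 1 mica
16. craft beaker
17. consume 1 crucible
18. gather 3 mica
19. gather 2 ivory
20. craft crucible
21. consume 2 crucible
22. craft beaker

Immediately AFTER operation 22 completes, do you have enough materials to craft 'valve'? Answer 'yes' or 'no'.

Answer: no

Derivation:
After 1 (gather 4 ivory): ivory=4
After 2 (craft crucible): crucible=2 ivory=2
After 3 (consume 2 ivory): crucible=2
After 4 (gather 3 mica): crucible=2 mica=3
After 5 (gather 3 mica): crucible=2 mica=6
After 6 (gather 3 mica): crucible=2 mica=9
After 7 (craft beaker): beaker=3 crucible=2 mica=7
After 8 (craft beaker): beaker=6 crucible=2 mica=5
After 9 (craft beaker): beaker=9 crucible=2 mica=3
After 10 (craft beaker): beaker=12 crucible=2 mica=1
After 11 (gather 2 ivory): beaker=12 crucible=2 ivory=2 mica=1
After 12 (craft crucible): beaker=12 crucible=4 mica=1
After 13 (gather 2 mica): beaker=12 crucible=4 mica=3
After 14 (craft beaker): beaker=15 crucible=4 mica=1
After 15 (gather 1 mica): beaker=15 crucible=4 mica=2
After 16 (craft beaker): beaker=18 crucible=4
After 17 (consume 1 crucible): beaker=18 crucible=3
After 18 (gather 3 mica): beaker=18 crucible=3 mica=3
After 19 (gather 2 ivory): beaker=18 crucible=3 ivory=2 mica=3
After 20 (craft crucible): beaker=18 crucible=5 mica=3
After 21 (consume 2 crucible): beaker=18 crucible=3 mica=3
After 22 (craft beaker): beaker=21 crucible=3 mica=1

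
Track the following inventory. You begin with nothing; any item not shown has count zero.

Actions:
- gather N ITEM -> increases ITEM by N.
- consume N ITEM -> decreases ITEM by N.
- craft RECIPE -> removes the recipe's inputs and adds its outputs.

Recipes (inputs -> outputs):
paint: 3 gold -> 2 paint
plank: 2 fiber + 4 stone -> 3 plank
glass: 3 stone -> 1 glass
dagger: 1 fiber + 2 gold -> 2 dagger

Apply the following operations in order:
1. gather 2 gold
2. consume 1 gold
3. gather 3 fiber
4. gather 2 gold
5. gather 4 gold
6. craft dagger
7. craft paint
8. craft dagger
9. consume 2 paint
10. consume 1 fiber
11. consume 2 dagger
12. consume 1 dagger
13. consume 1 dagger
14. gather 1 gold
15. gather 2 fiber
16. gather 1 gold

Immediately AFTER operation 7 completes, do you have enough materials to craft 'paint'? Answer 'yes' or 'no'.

After 1 (gather 2 gold): gold=2
After 2 (consume 1 gold): gold=1
After 3 (gather 3 fiber): fiber=3 gold=1
After 4 (gather 2 gold): fiber=3 gold=3
After 5 (gather 4 gold): fiber=3 gold=7
After 6 (craft dagger): dagger=2 fiber=2 gold=5
After 7 (craft paint): dagger=2 fiber=2 gold=2 paint=2

Answer: no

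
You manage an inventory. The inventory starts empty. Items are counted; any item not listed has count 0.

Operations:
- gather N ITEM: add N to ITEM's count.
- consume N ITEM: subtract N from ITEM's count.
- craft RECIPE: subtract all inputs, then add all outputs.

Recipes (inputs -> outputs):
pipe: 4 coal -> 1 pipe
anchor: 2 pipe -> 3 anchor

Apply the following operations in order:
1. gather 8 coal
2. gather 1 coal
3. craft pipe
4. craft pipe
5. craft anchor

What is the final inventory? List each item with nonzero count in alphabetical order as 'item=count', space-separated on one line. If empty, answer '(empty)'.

Answer: anchor=3 coal=1

Derivation:
After 1 (gather 8 coal): coal=8
After 2 (gather 1 coal): coal=9
After 3 (craft pipe): coal=5 pipe=1
After 4 (craft pipe): coal=1 pipe=2
After 5 (craft anchor): anchor=3 coal=1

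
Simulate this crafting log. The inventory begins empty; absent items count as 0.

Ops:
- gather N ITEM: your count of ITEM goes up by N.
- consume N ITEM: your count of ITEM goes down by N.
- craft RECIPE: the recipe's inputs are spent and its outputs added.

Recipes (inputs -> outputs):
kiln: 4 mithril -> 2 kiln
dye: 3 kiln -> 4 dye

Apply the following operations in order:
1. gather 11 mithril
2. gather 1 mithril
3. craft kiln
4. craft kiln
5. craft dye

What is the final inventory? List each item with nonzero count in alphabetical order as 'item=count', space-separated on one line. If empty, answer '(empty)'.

Answer: dye=4 kiln=1 mithril=4

Derivation:
After 1 (gather 11 mithril): mithril=11
After 2 (gather 1 mithril): mithril=12
After 3 (craft kiln): kiln=2 mithril=8
After 4 (craft kiln): kiln=4 mithril=4
After 5 (craft dye): dye=4 kiln=1 mithril=4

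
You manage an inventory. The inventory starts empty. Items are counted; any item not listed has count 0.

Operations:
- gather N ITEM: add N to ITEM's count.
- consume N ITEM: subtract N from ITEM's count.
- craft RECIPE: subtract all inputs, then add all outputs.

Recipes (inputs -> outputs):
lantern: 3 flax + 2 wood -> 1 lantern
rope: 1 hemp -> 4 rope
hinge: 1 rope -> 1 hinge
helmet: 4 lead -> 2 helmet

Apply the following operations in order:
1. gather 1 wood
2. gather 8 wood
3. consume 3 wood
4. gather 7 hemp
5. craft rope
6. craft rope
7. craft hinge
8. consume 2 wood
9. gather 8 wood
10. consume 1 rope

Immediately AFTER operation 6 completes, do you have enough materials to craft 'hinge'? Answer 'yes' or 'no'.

Answer: yes

Derivation:
After 1 (gather 1 wood): wood=1
After 2 (gather 8 wood): wood=9
After 3 (consume 3 wood): wood=6
After 4 (gather 7 hemp): hemp=7 wood=6
After 5 (craft rope): hemp=6 rope=4 wood=6
After 6 (craft rope): hemp=5 rope=8 wood=6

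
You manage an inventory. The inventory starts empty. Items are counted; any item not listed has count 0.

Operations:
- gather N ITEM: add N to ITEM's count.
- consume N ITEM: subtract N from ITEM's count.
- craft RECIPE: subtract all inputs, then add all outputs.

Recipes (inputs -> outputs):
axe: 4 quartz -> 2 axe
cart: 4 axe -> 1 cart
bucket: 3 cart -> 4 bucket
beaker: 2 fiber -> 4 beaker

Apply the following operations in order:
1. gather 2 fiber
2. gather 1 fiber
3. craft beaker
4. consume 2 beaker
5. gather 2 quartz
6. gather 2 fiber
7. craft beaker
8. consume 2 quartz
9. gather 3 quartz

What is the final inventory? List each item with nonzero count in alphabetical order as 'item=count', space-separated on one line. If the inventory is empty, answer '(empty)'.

After 1 (gather 2 fiber): fiber=2
After 2 (gather 1 fiber): fiber=3
After 3 (craft beaker): beaker=4 fiber=1
After 4 (consume 2 beaker): beaker=2 fiber=1
After 5 (gather 2 quartz): beaker=2 fiber=1 quartz=2
After 6 (gather 2 fiber): beaker=2 fiber=3 quartz=2
After 7 (craft beaker): beaker=6 fiber=1 quartz=2
After 8 (consume 2 quartz): beaker=6 fiber=1
After 9 (gather 3 quartz): beaker=6 fiber=1 quartz=3

Answer: beaker=6 fiber=1 quartz=3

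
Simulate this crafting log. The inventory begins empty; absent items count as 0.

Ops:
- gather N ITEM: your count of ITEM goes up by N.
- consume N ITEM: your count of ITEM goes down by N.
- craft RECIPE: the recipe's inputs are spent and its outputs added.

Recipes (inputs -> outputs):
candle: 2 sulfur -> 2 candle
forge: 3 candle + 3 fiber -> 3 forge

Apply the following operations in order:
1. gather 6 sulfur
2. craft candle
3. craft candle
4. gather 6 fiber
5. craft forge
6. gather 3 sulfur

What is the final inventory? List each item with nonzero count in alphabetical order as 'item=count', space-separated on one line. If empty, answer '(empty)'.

After 1 (gather 6 sulfur): sulfur=6
After 2 (craft candle): candle=2 sulfur=4
After 3 (craft candle): candle=4 sulfur=2
After 4 (gather 6 fiber): candle=4 fiber=6 sulfur=2
After 5 (craft forge): candle=1 fiber=3 forge=3 sulfur=2
After 6 (gather 3 sulfur): candle=1 fiber=3 forge=3 sulfur=5

Answer: candle=1 fiber=3 forge=3 sulfur=5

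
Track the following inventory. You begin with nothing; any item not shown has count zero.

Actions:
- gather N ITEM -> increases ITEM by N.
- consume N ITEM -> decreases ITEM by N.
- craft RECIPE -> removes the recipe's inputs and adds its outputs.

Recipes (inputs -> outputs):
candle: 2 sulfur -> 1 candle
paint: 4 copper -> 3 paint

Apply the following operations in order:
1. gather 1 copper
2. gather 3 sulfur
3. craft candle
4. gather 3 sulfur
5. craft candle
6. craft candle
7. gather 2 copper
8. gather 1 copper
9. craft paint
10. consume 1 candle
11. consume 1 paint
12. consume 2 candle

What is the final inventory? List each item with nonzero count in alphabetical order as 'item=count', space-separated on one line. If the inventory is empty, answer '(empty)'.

Answer: paint=2

Derivation:
After 1 (gather 1 copper): copper=1
After 2 (gather 3 sulfur): copper=1 sulfur=3
After 3 (craft candle): candle=1 copper=1 sulfur=1
After 4 (gather 3 sulfur): candle=1 copper=1 sulfur=4
After 5 (craft candle): candle=2 copper=1 sulfur=2
After 6 (craft candle): candle=3 copper=1
After 7 (gather 2 copper): candle=3 copper=3
After 8 (gather 1 copper): candle=3 copper=4
After 9 (craft paint): candle=3 paint=3
After 10 (consume 1 candle): candle=2 paint=3
After 11 (consume 1 paint): candle=2 paint=2
After 12 (consume 2 candle): paint=2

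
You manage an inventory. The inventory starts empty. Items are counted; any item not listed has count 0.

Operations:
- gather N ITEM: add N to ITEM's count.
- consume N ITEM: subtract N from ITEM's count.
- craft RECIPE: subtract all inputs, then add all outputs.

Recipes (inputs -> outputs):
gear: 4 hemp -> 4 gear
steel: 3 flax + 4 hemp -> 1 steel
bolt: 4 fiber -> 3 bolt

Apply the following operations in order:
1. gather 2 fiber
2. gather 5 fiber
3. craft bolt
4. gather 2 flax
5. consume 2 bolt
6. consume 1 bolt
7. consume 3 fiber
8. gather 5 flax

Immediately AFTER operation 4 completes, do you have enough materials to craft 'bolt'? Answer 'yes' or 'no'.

Answer: no

Derivation:
After 1 (gather 2 fiber): fiber=2
After 2 (gather 5 fiber): fiber=7
After 3 (craft bolt): bolt=3 fiber=3
After 4 (gather 2 flax): bolt=3 fiber=3 flax=2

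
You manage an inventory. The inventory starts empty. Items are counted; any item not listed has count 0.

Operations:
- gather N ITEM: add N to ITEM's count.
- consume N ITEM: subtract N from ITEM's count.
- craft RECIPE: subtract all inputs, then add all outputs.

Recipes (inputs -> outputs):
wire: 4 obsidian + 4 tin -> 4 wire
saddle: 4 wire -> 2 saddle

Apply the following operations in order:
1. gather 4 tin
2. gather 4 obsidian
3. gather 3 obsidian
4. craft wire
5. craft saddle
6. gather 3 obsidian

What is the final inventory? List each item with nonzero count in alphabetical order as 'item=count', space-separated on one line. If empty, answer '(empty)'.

Answer: obsidian=6 saddle=2

Derivation:
After 1 (gather 4 tin): tin=4
After 2 (gather 4 obsidian): obsidian=4 tin=4
After 3 (gather 3 obsidian): obsidian=7 tin=4
After 4 (craft wire): obsidian=3 wire=4
After 5 (craft saddle): obsidian=3 saddle=2
After 6 (gather 3 obsidian): obsidian=6 saddle=2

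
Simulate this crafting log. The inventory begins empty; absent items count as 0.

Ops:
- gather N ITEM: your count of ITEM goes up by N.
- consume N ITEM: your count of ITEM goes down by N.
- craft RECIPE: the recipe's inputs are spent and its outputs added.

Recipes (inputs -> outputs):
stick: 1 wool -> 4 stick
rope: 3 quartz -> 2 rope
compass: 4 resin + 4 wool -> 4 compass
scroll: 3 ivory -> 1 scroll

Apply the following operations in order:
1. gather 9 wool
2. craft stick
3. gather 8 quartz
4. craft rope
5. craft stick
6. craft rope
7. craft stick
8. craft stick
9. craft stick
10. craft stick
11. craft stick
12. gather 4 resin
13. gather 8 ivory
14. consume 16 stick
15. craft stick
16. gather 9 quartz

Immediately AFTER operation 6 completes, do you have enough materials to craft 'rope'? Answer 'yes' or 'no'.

Answer: no

Derivation:
After 1 (gather 9 wool): wool=9
After 2 (craft stick): stick=4 wool=8
After 3 (gather 8 quartz): quartz=8 stick=4 wool=8
After 4 (craft rope): quartz=5 rope=2 stick=4 wool=8
After 5 (craft stick): quartz=5 rope=2 stick=8 wool=7
After 6 (craft rope): quartz=2 rope=4 stick=8 wool=7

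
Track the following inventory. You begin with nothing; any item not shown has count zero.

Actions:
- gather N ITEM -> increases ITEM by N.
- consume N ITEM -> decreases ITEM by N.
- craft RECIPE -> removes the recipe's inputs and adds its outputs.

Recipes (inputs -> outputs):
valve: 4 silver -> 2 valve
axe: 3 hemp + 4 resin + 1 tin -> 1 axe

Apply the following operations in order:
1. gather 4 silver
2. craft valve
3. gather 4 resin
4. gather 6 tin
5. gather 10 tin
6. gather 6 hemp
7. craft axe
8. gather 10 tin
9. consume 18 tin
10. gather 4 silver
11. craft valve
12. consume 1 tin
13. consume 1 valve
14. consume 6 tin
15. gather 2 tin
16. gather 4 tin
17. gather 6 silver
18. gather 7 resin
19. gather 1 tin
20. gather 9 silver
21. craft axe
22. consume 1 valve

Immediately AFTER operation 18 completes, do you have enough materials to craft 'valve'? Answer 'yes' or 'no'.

Answer: yes

Derivation:
After 1 (gather 4 silver): silver=4
After 2 (craft valve): valve=2
After 3 (gather 4 resin): resin=4 valve=2
After 4 (gather 6 tin): resin=4 tin=6 valve=2
After 5 (gather 10 tin): resin=4 tin=16 valve=2
After 6 (gather 6 hemp): hemp=6 resin=4 tin=16 valve=2
After 7 (craft axe): axe=1 hemp=3 tin=15 valve=2
After 8 (gather 10 tin): axe=1 hemp=3 tin=25 valve=2
After 9 (consume 18 tin): axe=1 hemp=3 tin=7 valve=2
After 10 (gather 4 silver): axe=1 hemp=3 silver=4 tin=7 valve=2
After 11 (craft valve): axe=1 hemp=3 tin=7 valve=4
After 12 (consume 1 tin): axe=1 hemp=3 tin=6 valve=4
After 13 (consume 1 valve): axe=1 hemp=3 tin=6 valve=3
After 14 (consume 6 tin): axe=1 hemp=3 valve=3
After 15 (gather 2 tin): axe=1 hemp=3 tin=2 valve=3
After 16 (gather 4 tin): axe=1 hemp=3 tin=6 valve=3
After 17 (gather 6 silver): axe=1 hemp=3 silver=6 tin=6 valve=3
After 18 (gather 7 resin): axe=1 hemp=3 resin=7 silver=6 tin=6 valve=3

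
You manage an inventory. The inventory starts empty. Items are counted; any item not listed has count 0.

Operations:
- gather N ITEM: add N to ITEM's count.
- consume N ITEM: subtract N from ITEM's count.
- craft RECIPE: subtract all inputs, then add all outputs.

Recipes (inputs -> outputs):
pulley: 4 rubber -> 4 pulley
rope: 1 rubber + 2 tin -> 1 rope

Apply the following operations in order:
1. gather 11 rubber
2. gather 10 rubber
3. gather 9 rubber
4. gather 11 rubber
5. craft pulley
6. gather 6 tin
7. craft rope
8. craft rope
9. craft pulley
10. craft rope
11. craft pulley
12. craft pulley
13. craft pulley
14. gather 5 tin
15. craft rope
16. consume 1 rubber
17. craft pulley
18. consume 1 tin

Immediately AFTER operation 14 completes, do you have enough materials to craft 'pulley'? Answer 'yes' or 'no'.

Answer: yes

Derivation:
After 1 (gather 11 rubber): rubber=11
After 2 (gather 10 rubber): rubber=21
After 3 (gather 9 rubber): rubber=30
After 4 (gather 11 rubber): rubber=41
After 5 (craft pulley): pulley=4 rubber=37
After 6 (gather 6 tin): pulley=4 rubber=37 tin=6
After 7 (craft rope): pulley=4 rope=1 rubber=36 tin=4
After 8 (craft rope): pulley=4 rope=2 rubber=35 tin=2
After 9 (craft pulley): pulley=8 rope=2 rubber=31 tin=2
After 10 (craft rope): pulley=8 rope=3 rubber=30
After 11 (craft pulley): pulley=12 rope=3 rubber=26
After 12 (craft pulley): pulley=16 rope=3 rubber=22
After 13 (craft pulley): pulley=20 rope=3 rubber=18
After 14 (gather 5 tin): pulley=20 rope=3 rubber=18 tin=5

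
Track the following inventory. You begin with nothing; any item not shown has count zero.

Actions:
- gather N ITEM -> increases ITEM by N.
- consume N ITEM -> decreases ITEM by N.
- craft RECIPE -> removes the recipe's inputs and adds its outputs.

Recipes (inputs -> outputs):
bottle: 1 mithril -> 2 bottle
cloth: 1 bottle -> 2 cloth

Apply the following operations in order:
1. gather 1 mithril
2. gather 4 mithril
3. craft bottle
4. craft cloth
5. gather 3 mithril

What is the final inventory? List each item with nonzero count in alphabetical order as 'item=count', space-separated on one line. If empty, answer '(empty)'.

Answer: bottle=1 cloth=2 mithril=7

Derivation:
After 1 (gather 1 mithril): mithril=1
After 2 (gather 4 mithril): mithril=5
After 3 (craft bottle): bottle=2 mithril=4
After 4 (craft cloth): bottle=1 cloth=2 mithril=4
After 5 (gather 3 mithril): bottle=1 cloth=2 mithril=7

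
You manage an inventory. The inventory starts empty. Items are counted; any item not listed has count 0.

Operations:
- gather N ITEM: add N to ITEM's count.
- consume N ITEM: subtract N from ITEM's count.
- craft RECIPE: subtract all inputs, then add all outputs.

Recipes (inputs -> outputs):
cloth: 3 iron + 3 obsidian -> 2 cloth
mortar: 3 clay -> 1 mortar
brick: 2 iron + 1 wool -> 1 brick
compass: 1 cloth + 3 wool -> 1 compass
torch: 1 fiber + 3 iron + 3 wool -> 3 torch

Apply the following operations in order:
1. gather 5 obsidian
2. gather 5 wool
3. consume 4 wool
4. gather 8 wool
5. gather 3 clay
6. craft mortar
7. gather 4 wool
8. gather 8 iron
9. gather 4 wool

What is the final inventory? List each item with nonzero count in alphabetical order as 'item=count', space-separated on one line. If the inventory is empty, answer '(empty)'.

After 1 (gather 5 obsidian): obsidian=5
After 2 (gather 5 wool): obsidian=5 wool=5
After 3 (consume 4 wool): obsidian=5 wool=1
After 4 (gather 8 wool): obsidian=5 wool=9
After 5 (gather 3 clay): clay=3 obsidian=5 wool=9
After 6 (craft mortar): mortar=1 obsidian=5 wool=9
After 7 (gather 4 wool): mortar=1 obsidian=5 wool=13
After 8 (gather 8 iron): iron=8 mortar=1 obsidian=5 wool=13
After 9 (gather 4 wool): iron=8 mortar=1 obsidian=5 wool=17

Answer: iron=8 mortar=1 obsidian=5 wool=17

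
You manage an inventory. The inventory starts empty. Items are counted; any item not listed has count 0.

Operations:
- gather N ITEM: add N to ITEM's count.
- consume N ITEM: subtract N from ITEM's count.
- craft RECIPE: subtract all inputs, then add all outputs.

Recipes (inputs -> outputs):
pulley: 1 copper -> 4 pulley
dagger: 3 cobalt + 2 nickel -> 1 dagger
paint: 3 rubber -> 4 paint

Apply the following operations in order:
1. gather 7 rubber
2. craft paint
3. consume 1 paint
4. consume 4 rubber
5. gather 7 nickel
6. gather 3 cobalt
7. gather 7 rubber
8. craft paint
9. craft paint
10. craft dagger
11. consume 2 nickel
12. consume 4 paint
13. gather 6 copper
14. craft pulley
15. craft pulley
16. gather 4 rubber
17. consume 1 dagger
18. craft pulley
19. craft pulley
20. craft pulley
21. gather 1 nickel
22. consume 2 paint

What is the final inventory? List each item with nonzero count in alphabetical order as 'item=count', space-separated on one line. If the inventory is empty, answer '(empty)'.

After 1 (gather 7 rubber): rubber=7
After 2 (craft paint): paint=4 rubber=4
After 3 (consume 1 paint): paint=3 rubber=4
After 4 (consume 4 rubber): paint=3
After 5 (gather 7 nickel): nickel=7 paint=3
After 6 (gather 3 cobalt): cobalt=3 nickel=7 paint=3
After 7 (gather 7 rubber): cobalt=3 nickel=7 paint=3 rubber=7
After 8 (craft paint): cobalt=3 nickel=7 paint=7 rubber=4
After 9 (craft paint): cobalt=3 nickel=7 paint=11 rubber=1
After 10 (craft dagger): dagger=1 nickel=5 paint=11 rubber=1
After 11 (consume 2 nickel): dagger=1 nickel=3 paint=11 rubber=1
After 12 (consume 4 paint): dagger=1 nickel=3 paint=7 rubber=1
After 13 (gather 6 copper): copper=6 dagger=1 nickel=3 paint=7 rubber=1
After 14 (craft pulley): copper=5 dagger=1 nickel=3 paint=7 pulley=4 rubber=1
After 15 (craft pulley): copper=4 dagger=1 nickel=3 paint=7 pulley=8 rubber=1
After 16 (gather 4 rubber): copper=4 dagger=1 nickel=3 paint=7 pulley=8 rubber=5
After 17 (consume 1 dagger): copper=4 nickel=3 paint=7 pulley=8 rubber=5
After 18 (craft pulley): copper=3 nickel=3 paint=7 pulley=12 rubber=5
After 19 (craft pulley): copper=2 nickel=3 paint=7 pulley=16 rubber=5
After 20 (craft pulley): copper=1 nickel=3 paint=7 pulley=20 rubber=5
After 21 (gather 1 nickel): copper=1 nickel=4 paint=7 pulley=20 rubber=5
After 22 (consume 2 paint): copper=1 nickel=4 paint=5 pulley=20 rubber=5

Answer: copper=1 nickel=4 paint=5 pulley=20 rubber=5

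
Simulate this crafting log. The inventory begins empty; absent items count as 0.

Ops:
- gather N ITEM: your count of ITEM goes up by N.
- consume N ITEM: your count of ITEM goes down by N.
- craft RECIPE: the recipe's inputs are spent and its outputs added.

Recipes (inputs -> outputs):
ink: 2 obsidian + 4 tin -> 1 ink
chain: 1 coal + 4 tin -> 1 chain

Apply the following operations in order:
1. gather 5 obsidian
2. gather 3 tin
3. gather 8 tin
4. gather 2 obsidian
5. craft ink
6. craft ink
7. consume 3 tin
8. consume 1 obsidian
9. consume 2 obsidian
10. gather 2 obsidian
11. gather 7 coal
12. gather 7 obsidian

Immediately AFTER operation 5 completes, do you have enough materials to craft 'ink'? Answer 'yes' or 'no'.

Answer: yes

Derivation:
After 1 (gather 5 obsidian): obsidian=5
After 2 (gather 3 tin): obsidian=5 tin=3
After 3 (gather 8 tin): obsidian=5 tin=11
After 4 (gather 2 obsidian): obsidian=7 tin=11
After 5 (craft ink): ink=1 obsidian=5 tin=7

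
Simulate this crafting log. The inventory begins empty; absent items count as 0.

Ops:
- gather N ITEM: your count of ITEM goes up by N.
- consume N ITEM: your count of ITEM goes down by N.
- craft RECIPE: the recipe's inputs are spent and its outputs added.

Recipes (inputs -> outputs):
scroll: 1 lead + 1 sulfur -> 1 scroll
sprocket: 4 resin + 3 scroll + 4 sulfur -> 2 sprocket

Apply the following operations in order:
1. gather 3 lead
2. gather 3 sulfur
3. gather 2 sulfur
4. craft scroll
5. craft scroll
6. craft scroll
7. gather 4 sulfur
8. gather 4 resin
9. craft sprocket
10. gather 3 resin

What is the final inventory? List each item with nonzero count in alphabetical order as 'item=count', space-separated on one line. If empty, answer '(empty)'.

After 1 (gather 3 lead): lead=3
After 2 (gather 3 sulfur): lead=3 sulfur=3
After 3 (gather 2 sulfur): lead=3 sulfur=5
After 4 (craft scroll): lead=2 scroll=1 sulfur=4
After 5 (craft scroll): lead=1 scroll=2 sulfur=3
After 6 (craft scroll): scroll=3 sulfur=2
After 7 (gather 4 sulfur): scroll=3 sulfur=6
After 8 (gather 4 resin): resin=4 scroll=3 sulfur=6
After 9 (craft sprocket): sprocket=2 sulfur=2
After 10 (gather 3 resin): resin=3 sprocket=2 sulfur=2

Answer: resin=3 sprocket=2 sulfur=2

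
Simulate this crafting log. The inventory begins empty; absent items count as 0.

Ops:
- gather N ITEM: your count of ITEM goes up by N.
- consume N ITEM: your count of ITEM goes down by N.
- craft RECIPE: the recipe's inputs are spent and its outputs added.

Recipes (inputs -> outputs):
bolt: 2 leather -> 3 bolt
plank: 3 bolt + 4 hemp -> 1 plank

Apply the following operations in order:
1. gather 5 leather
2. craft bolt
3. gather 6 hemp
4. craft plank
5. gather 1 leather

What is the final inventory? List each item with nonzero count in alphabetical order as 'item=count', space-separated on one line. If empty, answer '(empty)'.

Answer: hemp=2 leather=4 plank=1

Derivation:
After 1 (gather 5 leather): leather=5
After 2 (craft bolt): bolt=3 leather=3
After 3 (gather 6 hemp): bolt=3 hemp=6 leather=3
After 4 (craft plank): hemp=2 leather=3 plank=1
After 5 (gather 1 leather): hemp=2 leather=4 plank=1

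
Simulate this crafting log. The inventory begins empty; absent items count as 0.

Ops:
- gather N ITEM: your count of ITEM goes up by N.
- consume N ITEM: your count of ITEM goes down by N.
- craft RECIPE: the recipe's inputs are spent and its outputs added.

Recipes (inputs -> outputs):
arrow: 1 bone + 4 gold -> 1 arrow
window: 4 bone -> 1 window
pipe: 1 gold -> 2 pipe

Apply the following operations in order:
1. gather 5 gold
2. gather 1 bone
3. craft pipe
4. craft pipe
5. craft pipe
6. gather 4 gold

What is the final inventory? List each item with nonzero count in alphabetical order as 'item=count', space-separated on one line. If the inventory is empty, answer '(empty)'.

After 1 (gather 5 gold): gold=5
After 2 (gather 1 bone): bone=1 gold=5
After 3 (craft pipe): bone=1 gold=4 pipe=2
After 4 (craft pipe): bone=1 gold=3 pipe=4
After 5 (craft pipe): bone=1 gold=2 pipe=6
After 6 (gather 4 gold): bone=1 gold=6 pipe=6

Answer: bone=1 gold=6 pipe=6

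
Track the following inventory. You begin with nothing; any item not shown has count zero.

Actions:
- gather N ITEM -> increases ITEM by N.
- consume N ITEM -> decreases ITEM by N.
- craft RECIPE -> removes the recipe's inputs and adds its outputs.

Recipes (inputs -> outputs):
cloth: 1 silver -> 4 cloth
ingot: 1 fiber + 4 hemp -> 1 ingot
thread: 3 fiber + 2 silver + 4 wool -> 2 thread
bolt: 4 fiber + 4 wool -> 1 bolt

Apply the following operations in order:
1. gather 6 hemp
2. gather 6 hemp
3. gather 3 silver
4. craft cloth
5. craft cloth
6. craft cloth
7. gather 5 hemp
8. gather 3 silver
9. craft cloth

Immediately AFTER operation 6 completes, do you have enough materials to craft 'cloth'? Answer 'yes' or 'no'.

Answer: no

Derivation:
After 1 (gather 6 hemp): hemp=6
After 2 (gather 6 hemp): hemp=12
After 3 (gather 3 silver): hemp=12 silver=3
After 4 (craft cloth): cloth=4 hemp=12 silver=2
After 5 (craft cloth): cloth=8 hemp=12 silver=1
After 6 (craft cloth): cloth=12 hemp=12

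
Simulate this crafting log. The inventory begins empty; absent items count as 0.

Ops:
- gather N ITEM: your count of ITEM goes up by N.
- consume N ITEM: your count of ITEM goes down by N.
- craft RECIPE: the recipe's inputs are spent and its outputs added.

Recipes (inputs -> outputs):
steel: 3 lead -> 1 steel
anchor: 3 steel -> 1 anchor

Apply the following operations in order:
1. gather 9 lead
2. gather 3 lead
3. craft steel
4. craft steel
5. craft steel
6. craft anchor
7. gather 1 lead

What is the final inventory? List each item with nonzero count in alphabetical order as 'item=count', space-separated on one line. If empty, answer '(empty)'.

After 1 (gather 9 lead): lead=9
After 2 (gather 3 lead): lead=12
After 3 (craft steel): lead=9 steel=1
After 4 (craft steel): lead=6 steel=2
After 5 (craft steel): lead=3 steel=3
After 6 (craft anchor): anchor=1 lead=3
After 7 (gather 1 lead): anchor=1 lead=4

Answer: anchor=1 lead=4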